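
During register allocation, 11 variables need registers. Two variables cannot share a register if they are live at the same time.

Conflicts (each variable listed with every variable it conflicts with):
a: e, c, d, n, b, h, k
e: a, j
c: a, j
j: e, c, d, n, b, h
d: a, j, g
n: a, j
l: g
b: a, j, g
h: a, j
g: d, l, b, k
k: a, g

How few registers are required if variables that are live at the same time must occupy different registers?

2

c and j conflict, so at least 2 registers are needed.
2 registers suffice: register 1 → {a, j, g}; register 2 → {e, c, d, n, l, b, h, k}. Every pair that conflicts lands in different registers.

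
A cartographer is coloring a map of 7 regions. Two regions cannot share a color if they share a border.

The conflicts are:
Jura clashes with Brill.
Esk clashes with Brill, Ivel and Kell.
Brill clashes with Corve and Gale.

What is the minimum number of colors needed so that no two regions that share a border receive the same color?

Brill and Corve conflict, so at least 2 colors are needed.
A valid assignment using 2 colors: Jura=2, Esk=2, Brill=1, Ivel=1, Corve=2, Gale=2, Kell=1. Every pair that conflicts lands in different colors.

2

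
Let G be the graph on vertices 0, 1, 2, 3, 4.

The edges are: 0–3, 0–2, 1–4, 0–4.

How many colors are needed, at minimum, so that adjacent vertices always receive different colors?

2

0 and 2 are adjacent, so at least 2 colors are needed.
One proper 2-coloring: 0=red, 1=red, 2=blue, 3=blue, 4=blue. No two adjacent vertices share a color.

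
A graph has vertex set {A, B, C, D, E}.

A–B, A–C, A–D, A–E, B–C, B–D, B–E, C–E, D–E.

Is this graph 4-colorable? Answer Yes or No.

Yes

The chromatic number is 4. A, B, D, E are mutually adjacent (a clique of size 4), so at least 4 colors are needed.
4 colors suffice: color red → {B}; color blue → {A}; color green → {E}; color yellow → {C, D}.
That is already a proper 4-coloring.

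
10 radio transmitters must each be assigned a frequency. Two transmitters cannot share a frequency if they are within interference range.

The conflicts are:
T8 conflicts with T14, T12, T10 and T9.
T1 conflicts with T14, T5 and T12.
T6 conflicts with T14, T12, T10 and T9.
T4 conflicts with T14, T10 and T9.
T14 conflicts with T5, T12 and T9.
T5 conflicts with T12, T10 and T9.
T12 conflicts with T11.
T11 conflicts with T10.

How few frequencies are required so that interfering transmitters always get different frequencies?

4

T1, T14, T5, T12 pairwise conflict, so at least 4 frequencies are needed.
4 frequencies suffice: frequency 1 → {T14, T10}; frequency 2 → {T12, T9}; frequency 3 → {T8, T6, T4, T5, T11}; frequency 4 → {T1}. Each listed conflict is separated.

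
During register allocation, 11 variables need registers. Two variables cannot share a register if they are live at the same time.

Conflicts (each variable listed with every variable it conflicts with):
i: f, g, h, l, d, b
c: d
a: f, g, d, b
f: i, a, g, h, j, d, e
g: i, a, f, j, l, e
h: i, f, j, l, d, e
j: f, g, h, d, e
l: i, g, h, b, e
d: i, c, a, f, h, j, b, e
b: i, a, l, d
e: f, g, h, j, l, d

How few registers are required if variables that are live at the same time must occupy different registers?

5

f, h, j, d, e pairwise conflict, so at least 5 registers are needed.
Using 5 registers: i=4, c=2, a=3, f=2, g=1, h=3, j=5, l=2, d=1, b=5, e=4. No two conflicting variables share a register.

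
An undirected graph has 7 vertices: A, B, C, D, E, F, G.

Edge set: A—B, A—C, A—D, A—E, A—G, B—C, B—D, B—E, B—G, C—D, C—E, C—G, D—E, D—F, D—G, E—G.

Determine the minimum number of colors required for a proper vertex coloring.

A, B, C, D, E, G are pairwise adjacent (a clique of size 6), so at least 6 colors are needed.
6 colors suffice: color 1 → {D}; color 2 → {B, F}; color 3 → {E}; color 4 → {C}; color 5 → {G}; color 6 → {A}. Each edge has distinct colors on its endpoints.

6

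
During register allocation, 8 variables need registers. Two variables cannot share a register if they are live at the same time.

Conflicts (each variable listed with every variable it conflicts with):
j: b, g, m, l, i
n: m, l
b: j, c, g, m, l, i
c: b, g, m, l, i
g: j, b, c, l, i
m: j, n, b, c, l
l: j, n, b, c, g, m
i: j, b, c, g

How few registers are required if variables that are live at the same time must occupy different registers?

4

b, c, g, i pairwise conflict, so at least 4 registers are needed.
A valid assignment using 4 registers: j=3, n=1, b=1, c=3, g=4, m=4, l=2, i=2. No two conflicting variables share a register.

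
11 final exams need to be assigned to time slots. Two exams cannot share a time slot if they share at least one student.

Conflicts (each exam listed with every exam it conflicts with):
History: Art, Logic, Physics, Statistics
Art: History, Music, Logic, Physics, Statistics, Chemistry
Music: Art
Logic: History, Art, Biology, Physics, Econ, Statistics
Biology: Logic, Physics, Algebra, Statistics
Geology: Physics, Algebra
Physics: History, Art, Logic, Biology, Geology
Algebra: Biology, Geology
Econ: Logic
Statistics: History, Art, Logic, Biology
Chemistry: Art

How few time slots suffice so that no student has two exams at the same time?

4

History, Art, Logic, Statistics are mutually in conflict, so at least 4 time slots are needed.
4 time slots suffice: time slot 1 → {Art, Biology, Geology, Econ}; time slot 2 → {Music, Logic, Algebra, Chemistry}; time slot 3 → {Physics, Statistics}; time slot 4 → {History}. No two conflicting exams share a time slot.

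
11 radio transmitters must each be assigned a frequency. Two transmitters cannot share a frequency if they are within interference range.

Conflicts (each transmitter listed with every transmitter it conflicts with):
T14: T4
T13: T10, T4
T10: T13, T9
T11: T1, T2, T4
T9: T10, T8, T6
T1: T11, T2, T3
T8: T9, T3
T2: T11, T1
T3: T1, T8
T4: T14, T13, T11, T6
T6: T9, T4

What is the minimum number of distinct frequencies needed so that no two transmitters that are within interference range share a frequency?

3

T11, T1, T2 are mutually in conflict, so at least 3 frequencies are needed.
3 frequencies suffice: frequency 1 → {T9, T1, T4}; frequency 2 → {T14, T10, T11, T8, T6}; frequency 3 → {T13, T2, T3}. Each listed conflict is separated.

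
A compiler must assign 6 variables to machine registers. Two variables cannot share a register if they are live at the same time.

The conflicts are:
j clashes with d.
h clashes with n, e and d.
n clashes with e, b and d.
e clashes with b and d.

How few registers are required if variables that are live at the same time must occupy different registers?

4

h, n, e, d all conflict with each other, so at least 4 registers are needed.
4 registers suffice: j=1, h=4, n=3, e=1, b=2, d=2. Each listed conflict is separated.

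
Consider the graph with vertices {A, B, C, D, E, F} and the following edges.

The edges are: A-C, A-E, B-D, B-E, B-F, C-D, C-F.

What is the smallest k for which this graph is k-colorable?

3

The cycle D-C-A-E-B-D has odd length 5, so it cannot be 2-colored; at least 3 colors are needed.
3 colors suffice: A=blue, B=red, C=red, D=blue, E=green, F=blue. Every edge joins two different colors.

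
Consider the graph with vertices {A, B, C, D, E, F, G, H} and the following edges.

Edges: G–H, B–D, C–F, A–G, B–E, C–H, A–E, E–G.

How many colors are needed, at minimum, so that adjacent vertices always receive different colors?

3

A, E, G are mutually adjacent, so at least 3 colors are needed.
A valid assignment using 3 colors: A=green, B=red, C=red, D=blue, E=blue, F=blue, G=red, H=blue. Each edge has distinct colors on its endpoints.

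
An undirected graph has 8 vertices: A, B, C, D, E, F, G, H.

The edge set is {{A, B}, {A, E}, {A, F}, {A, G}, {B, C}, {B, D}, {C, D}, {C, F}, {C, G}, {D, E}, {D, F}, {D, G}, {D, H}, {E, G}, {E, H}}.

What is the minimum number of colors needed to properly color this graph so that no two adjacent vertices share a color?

A, E, G form a triangle, so at least 3 colors are needed.
3 colors suffice: A=red, B=blue, C=green, D=red, E=green, F=blue, G=blue, H=blue. No two adjacent vertices share a color.

3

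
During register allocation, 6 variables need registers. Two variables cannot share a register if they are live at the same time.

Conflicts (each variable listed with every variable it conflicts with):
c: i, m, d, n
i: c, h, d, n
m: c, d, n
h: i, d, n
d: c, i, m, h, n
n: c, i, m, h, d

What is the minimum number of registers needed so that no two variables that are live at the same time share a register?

i, h, d, n all conflict with each other, so at least 4 registers are needed.
4 registers suffice: register 1 → {n}; register 2 → {d}; register 3 → {i, m}; register 4 → {c, h}. Every pair that conflicts lands in different registers.

4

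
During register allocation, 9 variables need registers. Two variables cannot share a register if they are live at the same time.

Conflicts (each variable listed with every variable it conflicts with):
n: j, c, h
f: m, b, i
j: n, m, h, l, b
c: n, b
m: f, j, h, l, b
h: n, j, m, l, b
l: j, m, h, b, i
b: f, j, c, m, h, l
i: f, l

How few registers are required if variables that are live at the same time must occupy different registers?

j, m, h, l, b are mutually in conflict, so at least 5 registers are needed.
5 registers suffice: register 1 → {n, b, i}; register 2 → {f, c, h}; register 3 → {l}; register 4 → {j}; register 5 → {m}. Each listed conflict is separated.

5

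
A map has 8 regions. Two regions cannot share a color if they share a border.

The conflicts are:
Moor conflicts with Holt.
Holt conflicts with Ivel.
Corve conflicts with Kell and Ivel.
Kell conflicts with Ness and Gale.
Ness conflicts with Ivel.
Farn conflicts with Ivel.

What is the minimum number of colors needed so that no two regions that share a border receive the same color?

2

Moor and Holt conflict, so at least 2 colors are needed.
2 colors suffice: Moor=1, Holt=2, Corve=2, Kell=1, Ness=2, Farn=2, Ivel=1, Gale=2. Every pair that conflicts lands in different colors.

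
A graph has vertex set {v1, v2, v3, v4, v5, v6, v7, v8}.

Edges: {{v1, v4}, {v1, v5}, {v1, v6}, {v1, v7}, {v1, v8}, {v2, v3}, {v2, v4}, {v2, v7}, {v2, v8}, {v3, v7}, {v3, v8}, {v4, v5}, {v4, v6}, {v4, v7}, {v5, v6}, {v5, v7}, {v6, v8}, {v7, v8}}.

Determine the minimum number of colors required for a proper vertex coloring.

v1, v4, v5, v7 form a clique, so at least 4 colors are needed.
A valid assignment using 4 colors: v1=green, v2=green, v3=yellow, v4=blue, v5=yellow, v6=red, v7=red, v8=blue. Every edge joins two different colors.

4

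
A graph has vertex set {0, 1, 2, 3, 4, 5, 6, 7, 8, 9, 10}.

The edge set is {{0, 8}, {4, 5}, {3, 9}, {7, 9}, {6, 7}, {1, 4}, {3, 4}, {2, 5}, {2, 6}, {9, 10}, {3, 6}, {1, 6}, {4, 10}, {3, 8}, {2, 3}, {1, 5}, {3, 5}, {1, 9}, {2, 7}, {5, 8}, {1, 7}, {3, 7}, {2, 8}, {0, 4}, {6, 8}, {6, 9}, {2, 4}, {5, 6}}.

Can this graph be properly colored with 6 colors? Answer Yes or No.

Yes

The chromatic number is 5. 2, 3, 5, 6, 8 are pairwise adjacent (a clique of size 5), so at least 5 colors are needed.
5 colors suffice: 0=b, 1=b, 2=d, 3=b, 4=a, 5=c, 6=a, 7=e, 8=e, 9=c, 10=b.
Since 6 ≥ 5, a proper 6-coloring certainly exists.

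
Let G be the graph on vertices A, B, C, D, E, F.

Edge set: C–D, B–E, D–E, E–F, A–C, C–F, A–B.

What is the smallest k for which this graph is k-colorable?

The cycle B-E-D-C-A-B has odd length 5, so it cannot be 2-colored; at least 3 colors are needed.
3 colors suffice: A=3, B=2, C=1, D=2, E=1, F=2. Every edge joins two different colors.

3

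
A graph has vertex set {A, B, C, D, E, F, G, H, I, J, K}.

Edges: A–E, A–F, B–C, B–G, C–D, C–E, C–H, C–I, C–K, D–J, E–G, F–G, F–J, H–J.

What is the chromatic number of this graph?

2

C and H are adjacent, so at least 2 colors are needed.
2 colors suffice: A=1, B=2, C=1, D=2, E=2, F=2, G=1, H=2, I=2, J=1, K=2. Each edge has distinct colors on its endpoints.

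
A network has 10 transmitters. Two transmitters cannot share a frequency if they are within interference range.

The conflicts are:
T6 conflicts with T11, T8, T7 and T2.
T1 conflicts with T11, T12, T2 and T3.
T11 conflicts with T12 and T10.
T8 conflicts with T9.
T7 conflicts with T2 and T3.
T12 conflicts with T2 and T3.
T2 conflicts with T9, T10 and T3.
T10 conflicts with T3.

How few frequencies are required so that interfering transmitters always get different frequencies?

T1, T12, T2, T3 are mutually in conflict, so at least 4 frequencies are needed.
Using 4 frequencies: T6=2, T1=4, T11=1, T8=1, T7=3, T12=3, T2=1, T9=2, T10=3, T3=2. No two conflicting transmitters share a frequency.

4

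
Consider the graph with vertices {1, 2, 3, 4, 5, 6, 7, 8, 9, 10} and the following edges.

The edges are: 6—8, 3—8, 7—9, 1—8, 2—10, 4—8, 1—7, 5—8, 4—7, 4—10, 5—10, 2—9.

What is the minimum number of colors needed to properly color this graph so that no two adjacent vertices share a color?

3

The cycle 7-4-10-2-9-7 has odd length 5, so it cannot be 2-colored; at least 3 colors are needed.
3 colors suffice: color red → {7, 8, 10}; color blue → {1, 3, 4, 5, 6, 9}; color green → {2}. Every edge joins two different colors.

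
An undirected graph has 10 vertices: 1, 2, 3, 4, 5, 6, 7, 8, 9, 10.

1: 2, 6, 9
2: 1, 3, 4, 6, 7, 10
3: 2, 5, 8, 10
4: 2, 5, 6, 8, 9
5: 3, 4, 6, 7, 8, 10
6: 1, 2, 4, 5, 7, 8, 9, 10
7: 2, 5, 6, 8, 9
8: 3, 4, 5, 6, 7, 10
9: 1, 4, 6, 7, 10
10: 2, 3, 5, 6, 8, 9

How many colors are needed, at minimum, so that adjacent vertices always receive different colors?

4

5, 6, 8, 10 form a clique, so at least 4 colors are needed.
4 colors suffice: color red → {3, 6}; color blue → {1, 4, 7, 10}; color green → {2, 8, 9}; color yellow → {5}. Each edge has distinct colors on its endpoints.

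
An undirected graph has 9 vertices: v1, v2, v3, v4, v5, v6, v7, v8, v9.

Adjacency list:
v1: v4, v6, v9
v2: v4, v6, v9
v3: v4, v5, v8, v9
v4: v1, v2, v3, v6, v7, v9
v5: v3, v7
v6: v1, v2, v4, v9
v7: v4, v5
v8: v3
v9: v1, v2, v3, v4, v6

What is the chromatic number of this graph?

4

v2, v4, v6, v9 are mutually adjacent (a clique of size 4), so at least 4 colors are needed.
4 colors suffice: color 1 → {v4, v5, v8}; color 2 → {v7, v9}; color 3 → {v3, v6}; color 4 → {v1, v2}. Every edge joins two different colors.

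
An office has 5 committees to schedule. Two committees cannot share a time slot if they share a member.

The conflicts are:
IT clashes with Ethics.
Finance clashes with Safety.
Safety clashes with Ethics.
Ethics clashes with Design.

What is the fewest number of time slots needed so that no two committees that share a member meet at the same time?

IT and Ethics conflict, so at least 2 time slots are needed.
2 time slots suffice: IT=2, Finance=1, Safety=2, Ethics=1, Design=2. No two conflicting committees share a time slot.

2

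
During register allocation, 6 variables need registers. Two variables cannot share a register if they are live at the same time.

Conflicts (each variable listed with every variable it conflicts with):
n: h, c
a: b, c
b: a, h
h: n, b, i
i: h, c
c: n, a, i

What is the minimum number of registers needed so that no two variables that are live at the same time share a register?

3

The cycle h-b-a-c-i-h has odd length 5, so it cannot be 2-colored; at least 3 registers are needed.
3 registers suffice: register 1 → {h, c}; register 2 → {n, a, i}; register 3 → {b}. Every pair that conflicts lands in different registers.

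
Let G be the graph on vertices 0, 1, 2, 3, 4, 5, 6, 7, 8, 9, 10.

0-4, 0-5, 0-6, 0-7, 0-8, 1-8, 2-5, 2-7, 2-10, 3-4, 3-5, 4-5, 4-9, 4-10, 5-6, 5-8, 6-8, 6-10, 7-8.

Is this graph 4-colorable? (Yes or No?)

The chromatic number is 4. 0, 5, 6, 8 form a clique, so at least 4 colors are needed.
4 colors suffice: color a → {1, 5, 7, 9, 10}; color b → {2, 4, 8}; color c → {0, 3}; color d → {6}.
That is already a proper 4-coloring.

Yes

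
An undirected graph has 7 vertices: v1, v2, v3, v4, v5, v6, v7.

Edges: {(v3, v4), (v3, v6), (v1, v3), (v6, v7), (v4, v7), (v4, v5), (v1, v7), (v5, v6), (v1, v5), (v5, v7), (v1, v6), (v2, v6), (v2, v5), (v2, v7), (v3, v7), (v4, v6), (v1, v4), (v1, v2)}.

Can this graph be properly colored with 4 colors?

No

v1, v4, v5, v6, v7 are pairwise adjacent (a clique of size 5), so at least 5 colors are needed.
So 4 colors are not enough.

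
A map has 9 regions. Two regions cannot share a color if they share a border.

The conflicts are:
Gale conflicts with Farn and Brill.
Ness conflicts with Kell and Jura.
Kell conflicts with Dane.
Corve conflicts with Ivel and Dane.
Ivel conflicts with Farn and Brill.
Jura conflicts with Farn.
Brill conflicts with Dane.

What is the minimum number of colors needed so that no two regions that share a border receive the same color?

The cycle Jura-Farn-Ivel-Brill-Dane-Kell-Ness-Jura has odd length 7, so it cannot be 2-colored; at least 3 colors are needed.
3 colors suffice: color 1 → {Ness, Corve, Farn, Brill}; color 2 → {Gale, Ivel, Jura, Dane}; color 3 → {Kell}. Each listed conflict is separated.

3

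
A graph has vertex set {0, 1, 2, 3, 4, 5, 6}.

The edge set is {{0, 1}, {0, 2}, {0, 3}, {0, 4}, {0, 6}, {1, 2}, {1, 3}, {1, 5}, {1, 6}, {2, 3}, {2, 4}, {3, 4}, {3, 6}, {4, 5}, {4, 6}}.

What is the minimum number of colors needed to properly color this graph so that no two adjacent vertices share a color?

4

0, 3, 4, 6 form a clique, so at least 4 colors are needed.
4 colors suffice: 0=green, 1=red, 2=yellow, 3=blue, 4=red, 5=blue, 6=yellow. Every edge joins two different colors.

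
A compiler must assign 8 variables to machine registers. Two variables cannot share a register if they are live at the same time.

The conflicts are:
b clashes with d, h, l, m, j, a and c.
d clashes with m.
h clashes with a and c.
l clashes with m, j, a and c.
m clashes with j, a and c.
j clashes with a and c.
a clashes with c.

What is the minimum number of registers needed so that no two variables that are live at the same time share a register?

6

b, l, m, j, a, c all conflict with each other, so at least 6 registers are needed.
A valid assignment using 6 registers: b=1, d=3, h=2, l=6, m=2, j=5, a=3, c=4. Every pair that conflicts lands in different registers.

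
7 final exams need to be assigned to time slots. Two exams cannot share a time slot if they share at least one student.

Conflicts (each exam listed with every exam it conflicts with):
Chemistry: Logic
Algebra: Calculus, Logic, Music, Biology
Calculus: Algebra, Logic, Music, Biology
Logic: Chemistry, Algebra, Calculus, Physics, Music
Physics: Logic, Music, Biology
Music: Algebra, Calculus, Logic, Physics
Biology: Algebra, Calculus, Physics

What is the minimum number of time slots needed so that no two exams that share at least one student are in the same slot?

4

Algebra, Calculus, Logic, Music all conflict with each other, so at least 4 time slots are needed.
4 time slots suffice: time slot 1 → {Logic, Biology}; time slot 2 → {Chemistry, Calculus, Physics}; time slot 3 → {Algebra}; time slot 4 → {Music}. Every pair that conflicts lands in different time slots.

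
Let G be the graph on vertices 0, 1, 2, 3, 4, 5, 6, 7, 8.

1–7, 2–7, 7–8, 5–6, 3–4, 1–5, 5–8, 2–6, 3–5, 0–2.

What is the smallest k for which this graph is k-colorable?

3

The cycle 2-6-5-1-7-2 has odd length 5, so it cannot be 2-colored; at least 3 colors are needed.
One proper 3-coloring: 0=red, 1=blue, 2=blue, 3=blue, 4=red, 5=red, 6=green, 7=red, 8=blue. Every edge joins two different colors.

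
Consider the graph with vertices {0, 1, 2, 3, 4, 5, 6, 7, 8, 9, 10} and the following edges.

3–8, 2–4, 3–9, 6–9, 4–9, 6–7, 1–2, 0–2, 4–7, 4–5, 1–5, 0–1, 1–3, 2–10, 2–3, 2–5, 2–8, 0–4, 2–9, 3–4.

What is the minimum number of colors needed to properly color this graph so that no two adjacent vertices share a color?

4

2, 3, 4, 9 are mutually adjacent (a clique of size 4), so at least 4 colors are needed.
One proper 4-coloring: 0=c, 1=b, 2=a, 3=c, 4=b, 5=c, 6=a, 7=c, 8=b, 9=d, 10=b. No two adjacent vertices share a color.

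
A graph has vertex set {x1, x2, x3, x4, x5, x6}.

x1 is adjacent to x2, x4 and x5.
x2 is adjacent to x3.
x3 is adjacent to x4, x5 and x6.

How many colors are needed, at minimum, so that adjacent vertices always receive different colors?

2

x3 and x4 are adjacent, so at least 2 colors are needed.
2 colors suffice: x1=1, x2=2, x3=1, x4=2, x5=2, x6=2. Every edge joins two different colors.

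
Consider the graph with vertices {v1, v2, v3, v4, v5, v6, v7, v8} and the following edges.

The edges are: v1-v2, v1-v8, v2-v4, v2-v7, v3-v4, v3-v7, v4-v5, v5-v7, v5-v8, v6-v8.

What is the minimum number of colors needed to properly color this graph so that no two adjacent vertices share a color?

The cycle v8-v5-v4-v2-v1-v8 has odd length 5, so it cannot be 2-colored; at least 3 colors are needed.
3 colors suffice: color R → {v4, v7, v8}; color B → {v2, v3, v5, v6}; color G → {v1}. Every edge joins two different colors.

3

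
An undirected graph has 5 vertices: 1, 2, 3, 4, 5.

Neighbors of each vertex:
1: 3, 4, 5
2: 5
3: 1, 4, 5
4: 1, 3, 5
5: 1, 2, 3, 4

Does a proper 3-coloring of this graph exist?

1, 3, 4, 5 form a clique, so at least 4 colors are needed.
So 3 colors are not enough.

No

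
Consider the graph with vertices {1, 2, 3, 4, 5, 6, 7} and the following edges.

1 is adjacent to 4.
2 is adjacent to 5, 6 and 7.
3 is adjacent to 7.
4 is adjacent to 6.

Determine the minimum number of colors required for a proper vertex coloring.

1 and 4 are adjacent, so at least 2 colors are needed.
2 colors suffice: color red → {2, 3, 4}; color blue → {1, 5, 6, 7}. Every edge joins two different colors.

2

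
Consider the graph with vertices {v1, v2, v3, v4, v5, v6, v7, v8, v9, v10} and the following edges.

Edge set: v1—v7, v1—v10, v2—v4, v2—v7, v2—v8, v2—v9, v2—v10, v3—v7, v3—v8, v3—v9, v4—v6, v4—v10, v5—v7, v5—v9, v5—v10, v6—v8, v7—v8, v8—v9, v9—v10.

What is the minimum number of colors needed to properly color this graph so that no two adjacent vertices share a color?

3

v2, v4, v10 form a triangle, so at least 3 colors are needed.
3 colors suffice: color R → {v1, v2, v3, v5, v6}; color B → {v8, v10}; color G → {v4, v7, v9}. Every edge joins two different colors.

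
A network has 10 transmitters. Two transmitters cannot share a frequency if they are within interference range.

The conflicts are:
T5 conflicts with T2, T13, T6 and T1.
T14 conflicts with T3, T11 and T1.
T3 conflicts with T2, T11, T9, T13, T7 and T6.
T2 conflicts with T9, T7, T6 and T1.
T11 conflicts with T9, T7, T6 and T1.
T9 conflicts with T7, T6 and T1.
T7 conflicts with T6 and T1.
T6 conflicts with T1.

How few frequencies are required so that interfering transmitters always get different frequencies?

5

T2, T9, T7, T6, T1 pairwise conflict, so at least 5 frequencies are needed.
5 frequencies suffice: frequency 1 → {T3, T1}; frequency 2 → {T14, T13, T6}; frequency 3 → {T5, T9}; frequency 4 → {T2, T11}; frequency 5 → {T7}. No two conflicting transmitters share a frequency.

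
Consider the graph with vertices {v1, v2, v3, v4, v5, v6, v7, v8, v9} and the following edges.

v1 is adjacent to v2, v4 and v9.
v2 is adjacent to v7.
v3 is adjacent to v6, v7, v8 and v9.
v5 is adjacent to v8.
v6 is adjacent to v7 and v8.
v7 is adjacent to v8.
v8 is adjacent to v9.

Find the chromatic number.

4

v3, v6, v7, v8 are mutually adjacent (a clique of size 4), so at least 4 colors are needed.
4 colors suffice: color 1 → {v1, v8}; color 2 → {v4, v5, v7, v9}; color 3 → {v2, v3}; color 4 → {v6}. Every edge joins two different colors.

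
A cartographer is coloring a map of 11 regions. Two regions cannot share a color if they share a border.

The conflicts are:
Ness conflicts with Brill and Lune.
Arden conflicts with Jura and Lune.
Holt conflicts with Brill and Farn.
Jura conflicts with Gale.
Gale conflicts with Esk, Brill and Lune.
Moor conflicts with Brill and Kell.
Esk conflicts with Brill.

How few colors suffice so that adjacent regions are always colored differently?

3

Gale, Esk, Brill pairwise conflict, so at least 3 colors are needed.
3 colors suffice: color 1 → {Jura, Brill, Lune, Kell, Farn}; color 2 → {Ness, Arden, Holt, Gale, Moor}; color 3 → {Esk}. No two conflicting regions share a color.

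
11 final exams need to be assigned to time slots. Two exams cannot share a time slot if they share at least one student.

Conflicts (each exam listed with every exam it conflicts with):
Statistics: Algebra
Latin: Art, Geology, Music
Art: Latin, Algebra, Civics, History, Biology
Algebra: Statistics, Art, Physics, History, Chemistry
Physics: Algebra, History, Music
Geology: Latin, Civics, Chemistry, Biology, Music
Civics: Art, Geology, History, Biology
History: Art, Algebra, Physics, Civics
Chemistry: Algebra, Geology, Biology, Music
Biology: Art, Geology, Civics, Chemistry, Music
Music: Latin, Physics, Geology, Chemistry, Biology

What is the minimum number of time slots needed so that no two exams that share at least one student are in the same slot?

Geology, Chemistry, Biology, Music pairwise conflict, so at least 4 time slots are needed.
Using 4 time slots: Statistics=2, Latin=3, Art=2, Algebra=1, Physics=2, Geology=2, Civics=1, History=3, Chemistry=4, Biology=3, Music=1. No two conflicting exams share a time slot.

4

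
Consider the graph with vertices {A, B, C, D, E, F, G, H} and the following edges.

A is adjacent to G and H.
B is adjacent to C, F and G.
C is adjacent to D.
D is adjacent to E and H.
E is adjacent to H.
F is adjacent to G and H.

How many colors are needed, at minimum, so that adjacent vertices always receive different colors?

D, E, H are mutually adjacent, so at least 3 colors are needed.
3 colors suffice: A=2, B=1, C=3, D=2, E=3, F=2, G=3, H=1. Every edge joins two different colors.

3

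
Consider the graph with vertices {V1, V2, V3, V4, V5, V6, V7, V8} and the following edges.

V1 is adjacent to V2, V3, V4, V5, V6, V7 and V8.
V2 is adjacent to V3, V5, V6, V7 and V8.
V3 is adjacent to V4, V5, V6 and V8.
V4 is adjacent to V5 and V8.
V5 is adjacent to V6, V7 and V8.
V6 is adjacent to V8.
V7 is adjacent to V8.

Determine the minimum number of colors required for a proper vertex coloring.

V1, V2, V3, V5, V6, V8 are pairwise adjacent (a clique of size 6), so at least 6 colors are needed.
6 colors suffice: color 1 → {V5}; color 2 → {V8}; color 3 → {V1}; color 4 → {V2, V4}; color 5 → {V3, V7}; color 6 → {V6}. Every edge joins two different colors.

6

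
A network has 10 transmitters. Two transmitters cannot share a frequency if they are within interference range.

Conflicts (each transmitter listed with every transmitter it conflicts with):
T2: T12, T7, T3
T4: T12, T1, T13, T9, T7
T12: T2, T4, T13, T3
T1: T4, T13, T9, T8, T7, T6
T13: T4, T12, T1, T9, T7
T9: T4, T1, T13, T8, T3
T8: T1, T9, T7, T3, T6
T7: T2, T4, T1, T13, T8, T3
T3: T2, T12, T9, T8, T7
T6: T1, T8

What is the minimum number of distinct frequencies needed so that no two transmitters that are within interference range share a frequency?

4

T4, T1, T13, T7 are mutually in conflict, so at least 4 frequencies are needed.
4 frequencies suffice: frequency 1 → {T12, T9, T7, T6}; frequency 2 → {T1, T3}; frequency 3 → {T2, T4, T8}; frequency 4 → {T13}. No two conflicting transmitters share a frequency.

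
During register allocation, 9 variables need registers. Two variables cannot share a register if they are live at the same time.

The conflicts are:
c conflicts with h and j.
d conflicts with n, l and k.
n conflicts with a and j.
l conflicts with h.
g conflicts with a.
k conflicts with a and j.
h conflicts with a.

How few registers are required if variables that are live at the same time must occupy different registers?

The cycle n-d-l-h-a-n has odd length 5, so it cannot be 2-colored; at least 3 registers are needed.
3 registers suffice: register 1 → {d, a, j}; register 2 → {n, g, k, h}; register 3 → {c, l}. Every pair that conflicts lands in different registers.

3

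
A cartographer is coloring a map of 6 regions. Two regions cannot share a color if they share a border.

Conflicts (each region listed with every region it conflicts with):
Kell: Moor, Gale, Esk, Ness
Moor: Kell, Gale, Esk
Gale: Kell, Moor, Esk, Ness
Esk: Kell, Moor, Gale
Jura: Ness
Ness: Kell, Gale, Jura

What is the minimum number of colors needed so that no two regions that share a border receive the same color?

Kell, Moor, Gale, Esk are mutually in conflict, so at least 4 colors are needed.
A valid assignment using 4 colors: Kell=1, Moor=3, Gale=2, Esk=4, Jura=1, Ness=3. No two conflicting regions share a color.

4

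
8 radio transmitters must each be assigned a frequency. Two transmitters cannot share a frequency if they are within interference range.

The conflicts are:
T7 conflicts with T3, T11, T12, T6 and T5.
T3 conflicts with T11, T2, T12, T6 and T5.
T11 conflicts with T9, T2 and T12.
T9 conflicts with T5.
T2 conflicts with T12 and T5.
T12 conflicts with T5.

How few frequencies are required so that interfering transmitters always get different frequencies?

4

T7, T3, T12, T5 all conflict with each other, so at least 4 frequencies are needed.
4 frequencies suffice: frequency 1 → {T3, T9}; frequency 2 → {T11, T6, T5}; frequency 3 → {T12}; frequency 4 → {T7, T2}. Every pair that conflicts lands in different frequencies.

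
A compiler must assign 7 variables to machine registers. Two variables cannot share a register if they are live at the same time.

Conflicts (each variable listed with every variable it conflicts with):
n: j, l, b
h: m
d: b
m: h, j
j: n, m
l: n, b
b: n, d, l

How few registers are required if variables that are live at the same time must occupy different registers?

3

n, l, b all conflict with each other, so at least 3 registers are needed.
3 registers suffice: n=2, h=2, d=2, m=1, j=3, l=3, b=1. Each listed conflict is separated.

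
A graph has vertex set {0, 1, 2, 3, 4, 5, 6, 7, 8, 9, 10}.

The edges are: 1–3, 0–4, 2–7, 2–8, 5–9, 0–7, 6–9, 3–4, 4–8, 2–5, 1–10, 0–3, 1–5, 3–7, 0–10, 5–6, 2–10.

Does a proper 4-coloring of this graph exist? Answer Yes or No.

The chromatic number is 3. 0, 3, 7 form a triangle, so at least 3 colors are needed.
3 colors suffice: 0=b, 1=b, 2=b, 3=a, 4=c, 5=a, 6=c, 7=c, 8=a, 9=b, 10=a.
Since 4 ≥ 3, a proper 4-coloring certainly exists.

Yes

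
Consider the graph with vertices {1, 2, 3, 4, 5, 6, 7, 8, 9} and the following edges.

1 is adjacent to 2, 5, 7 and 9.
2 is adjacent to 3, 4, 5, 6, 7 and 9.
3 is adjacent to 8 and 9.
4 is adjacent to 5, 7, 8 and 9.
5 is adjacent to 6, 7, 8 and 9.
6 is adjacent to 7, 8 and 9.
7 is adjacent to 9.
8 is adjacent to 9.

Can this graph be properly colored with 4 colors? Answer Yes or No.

2, 4, 5, 7, 9 form a clique, so at least 5 colors are needed.
So 4 colors are not enough.

No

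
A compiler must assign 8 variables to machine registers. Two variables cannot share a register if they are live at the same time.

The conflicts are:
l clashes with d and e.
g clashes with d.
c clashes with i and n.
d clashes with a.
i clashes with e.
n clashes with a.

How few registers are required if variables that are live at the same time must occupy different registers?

The cycle c-n-a-d-l-e-i-c has odd length 7, so it cannot be 2-colored; at least 3 registers are needed.
3 registers suffice: register 1 → {c, d, e}; register 2 → {l, g, i, a}; register 3 → {n}. Every pair that conflicts lands in different registers.

3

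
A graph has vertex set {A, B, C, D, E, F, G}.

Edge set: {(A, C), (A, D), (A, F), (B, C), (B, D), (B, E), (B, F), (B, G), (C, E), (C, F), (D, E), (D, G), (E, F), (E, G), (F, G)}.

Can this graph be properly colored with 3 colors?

No

B, C, E, F form a clique, so at least 4 colors are needed.
So 3 colors are not enough.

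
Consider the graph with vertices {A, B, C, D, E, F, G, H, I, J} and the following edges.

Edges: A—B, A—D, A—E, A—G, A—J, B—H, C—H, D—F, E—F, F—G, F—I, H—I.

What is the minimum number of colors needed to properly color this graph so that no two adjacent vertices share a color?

2

A and B are adjacent, so at least 2 colors are needed.
2 colors suffice: A=1, B=2, C=2, D=2, E=2, F=1, G=2, H=1, I=2, J=2. No two adjacent vertices share a color.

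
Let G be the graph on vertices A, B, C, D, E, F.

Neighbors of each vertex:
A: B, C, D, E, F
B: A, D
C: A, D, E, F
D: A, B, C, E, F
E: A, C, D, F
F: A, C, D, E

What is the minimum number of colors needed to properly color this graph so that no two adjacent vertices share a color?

5

A, C, D, E, F form a clique, so at least 5 colors are needed.
5 colors suffice: color red → {A}; color blue → {D}; color green → {B, F}; color yellow → {E}; color purple → {C}. Every edge joins two different colors.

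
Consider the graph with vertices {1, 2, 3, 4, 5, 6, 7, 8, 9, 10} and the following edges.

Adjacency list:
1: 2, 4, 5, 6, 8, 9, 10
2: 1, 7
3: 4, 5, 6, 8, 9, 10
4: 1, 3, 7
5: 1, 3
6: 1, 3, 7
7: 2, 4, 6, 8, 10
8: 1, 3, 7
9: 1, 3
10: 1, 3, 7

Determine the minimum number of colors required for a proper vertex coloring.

2

3 and 6 are adjacent, so at least 2 colors are needed.
2 colors suffice: color a → {1, 3, 7}; color b → {2, 4, 5, 6, 8, 9, 10}. Every edge joins two different colors.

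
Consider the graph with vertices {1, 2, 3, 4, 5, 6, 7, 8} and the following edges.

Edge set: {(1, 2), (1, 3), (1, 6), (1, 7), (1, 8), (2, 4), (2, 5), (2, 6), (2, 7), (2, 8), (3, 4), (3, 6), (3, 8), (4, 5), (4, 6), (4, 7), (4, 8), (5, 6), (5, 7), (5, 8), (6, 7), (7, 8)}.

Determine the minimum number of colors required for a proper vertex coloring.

5

2, 4, 5, 6, 7 are mutually adjacent (a clique of size 5), so at least 5 colors are needed.
5 colors suffice: 1=green, 2=yellow, 3=blue, 4=green, 5=purple, 6=red, 7=blue, 8=red. No two adjacent vertices share a color.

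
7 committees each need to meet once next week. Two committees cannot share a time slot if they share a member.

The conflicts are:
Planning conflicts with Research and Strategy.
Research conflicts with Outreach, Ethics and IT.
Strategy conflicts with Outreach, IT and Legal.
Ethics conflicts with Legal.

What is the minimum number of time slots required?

3

The cycle Ethics-Legal-Strategy-Outreach-Research-Ethics has odd length 5, so it cannot be 2-colored; at least 3 time slots are needed.
3 time slots suffice: Planning=2, Research=1, Strategy=1, Outreach=2, Ethics=3, IT=2, Legal=2. Each listed conflict is separated.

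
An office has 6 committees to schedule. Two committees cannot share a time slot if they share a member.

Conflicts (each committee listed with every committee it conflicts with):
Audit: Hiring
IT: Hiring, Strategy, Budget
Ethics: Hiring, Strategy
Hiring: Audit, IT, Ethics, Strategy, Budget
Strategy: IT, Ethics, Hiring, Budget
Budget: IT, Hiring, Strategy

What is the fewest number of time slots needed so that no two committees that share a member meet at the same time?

IT, Hiring, Strategy, Budget pairwise conflict, so at least 4 time slots are needed.
4 time slots suffice: Audit=2, IT=4, Ethics=3, Hiring=1, Strategy=2, Budget=3. Every pair that conflicts lands in different time slots.

4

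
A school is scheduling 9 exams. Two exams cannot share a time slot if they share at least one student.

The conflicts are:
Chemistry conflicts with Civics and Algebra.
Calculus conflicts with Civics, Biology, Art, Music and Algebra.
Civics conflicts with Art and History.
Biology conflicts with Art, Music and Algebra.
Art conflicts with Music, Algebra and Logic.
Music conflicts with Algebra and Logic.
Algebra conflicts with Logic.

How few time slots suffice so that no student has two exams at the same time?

5

Calculus, Biology, Art, Music, Algebra are mutually in conflict, so at least 5 time slots are needed.
5 time slots suffice: time slot 1 → {Civics, Algebra}; time slot 2 → {Chemistry, Art, History}; time slot 3 → {Music}; time slot 4 → {Calculus, Logic}; time slot 5 → {Biology}. Every pair that conflicts lands in different time slots.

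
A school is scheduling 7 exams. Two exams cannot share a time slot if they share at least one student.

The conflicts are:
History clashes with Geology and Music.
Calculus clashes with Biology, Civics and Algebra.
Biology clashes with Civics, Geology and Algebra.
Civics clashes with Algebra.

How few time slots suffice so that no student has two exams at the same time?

Calculus, Biology, Civics, Algebra all conflict with each other, so at least 4 time slots are needed.
4 time slots suffice: History=1, Calculus=2, Biology=1, Civics=3, Geology=2, Music=2, Algebra=4. Each listed conflict is separated.

4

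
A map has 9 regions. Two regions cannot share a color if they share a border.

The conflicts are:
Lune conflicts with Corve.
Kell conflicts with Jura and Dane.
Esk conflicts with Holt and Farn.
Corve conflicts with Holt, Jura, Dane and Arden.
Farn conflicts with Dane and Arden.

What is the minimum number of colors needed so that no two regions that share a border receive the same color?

3

The cycle Corve-Holt-Esk-Farn-Dane-Corve has odd length 5, so it cannot be 2-colored; at least 3 colors are needed.
A valid assignment using 3 colors: Lune=2, Kell=1, Esk=2, Corve=1, Holt=3, Jura=2, Farn=1, Dane=2, Arden=2. No two conflicting regions share a color.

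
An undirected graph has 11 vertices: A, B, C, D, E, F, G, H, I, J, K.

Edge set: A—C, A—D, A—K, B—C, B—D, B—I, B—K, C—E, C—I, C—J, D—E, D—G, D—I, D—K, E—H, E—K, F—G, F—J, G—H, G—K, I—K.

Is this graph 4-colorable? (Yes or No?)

Yes

The chromatic number is 4. B, D, I, K are pairwise adjacent (a clique of size 4), so at least 4 colors are needed.
One proper 4-coloring: A=green, B=green, C=red, D=blue, E=green, F=red, G=green, H=red, I=yellow, J=blue, K=red.
That is already a proper 4-coloring.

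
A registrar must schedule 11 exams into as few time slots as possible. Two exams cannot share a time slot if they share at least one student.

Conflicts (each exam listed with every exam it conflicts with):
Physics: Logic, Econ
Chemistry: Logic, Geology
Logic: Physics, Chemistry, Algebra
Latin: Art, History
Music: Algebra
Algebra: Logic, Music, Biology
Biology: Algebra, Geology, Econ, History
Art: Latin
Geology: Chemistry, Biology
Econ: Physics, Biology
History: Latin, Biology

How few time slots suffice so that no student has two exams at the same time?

3

The cycle Econ-Physics-Logic-Algebra-Biology-Econ has odd length 5, so it cannot be 2-colored; at least 3 time slots are needed.
3 time slots suffice: time slot 1 → {Logic, Latin, Music, Biology}; time slot 2 → {Physics, Algebra, Art, Geology, History}; time slot 3 → {Chemistry, Econ}. No two conflicting exams share a time slot.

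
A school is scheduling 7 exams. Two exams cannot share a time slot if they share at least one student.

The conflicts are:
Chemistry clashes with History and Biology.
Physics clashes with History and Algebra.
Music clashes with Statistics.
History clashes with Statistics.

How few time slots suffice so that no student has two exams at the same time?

Physics and Algebra conflict, so at least 2 time slots are needed.
2 time slots suffice: Chemistry=2, Physics=2, Music=1, History=1, Statistics=2, Biology=1, Algebra=1. No two conflicting exams share a time slot.

2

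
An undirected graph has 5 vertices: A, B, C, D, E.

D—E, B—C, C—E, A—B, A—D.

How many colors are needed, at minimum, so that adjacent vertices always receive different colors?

3

The cycle C-B-A-D-E-C has odd length 5, so it cannot be 2-colored; at least 3 colors are needed.
3 colors suffice: color 1 → {A, E}; color 2 → {B, D}; color 3 → {C}. Each edge has distinct colors on its endpoints.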